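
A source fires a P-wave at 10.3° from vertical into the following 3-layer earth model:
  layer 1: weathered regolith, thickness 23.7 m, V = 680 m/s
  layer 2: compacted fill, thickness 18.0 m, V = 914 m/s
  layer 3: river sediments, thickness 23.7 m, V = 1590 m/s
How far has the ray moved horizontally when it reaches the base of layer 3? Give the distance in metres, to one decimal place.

Ray parameter p = sin 10.3° / 680 m/s = 2.6294e-04 s/m.
Layer 1: θ = 10.30°; offset = 23.7·tan 10.30° = 4.307 m.
Layer 2: sin θ = p·914 = 0.2403 → θ = 13.91°; offset = 18.0·tan 13.91° = 4.457 m.
Layer 3: sin θ = p·1590 = 0.4181 → θ = 24.71°; offset = 23.7·tan 24.71° = 10.908 m.
Σ offsets = 19.671 m.

19.7 m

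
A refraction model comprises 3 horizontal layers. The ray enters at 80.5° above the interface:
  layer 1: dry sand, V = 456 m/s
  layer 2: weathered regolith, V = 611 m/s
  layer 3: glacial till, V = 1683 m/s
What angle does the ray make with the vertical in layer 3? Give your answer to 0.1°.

37.5°

From the normal: θ₁ = 90° − 80.5° = 9.5°.
Snell's law across each interface conserves sin θ / V, so sin θ_3 = V_3·sin θ₁/V₁.
sin θ_3 = 1683 × sin 9.5° / 456 = 0.6092.
θ_3 = 37.53° from the vertical.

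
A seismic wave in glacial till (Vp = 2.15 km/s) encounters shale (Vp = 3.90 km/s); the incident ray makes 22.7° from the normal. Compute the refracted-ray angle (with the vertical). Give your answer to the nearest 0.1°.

Snell's law: sin θ₂ = (V₂/V₁)·sin θ₁ = (3.90/2.15)·sin 22.7° = 0.7000.
θ₂ = arcsin 0.7000 = 44.43° from the normal.

44.4°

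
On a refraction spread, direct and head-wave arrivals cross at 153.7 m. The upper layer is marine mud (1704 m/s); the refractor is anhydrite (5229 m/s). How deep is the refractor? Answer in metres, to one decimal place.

54.8 m

h = (x_cross/2)·√((V₂−V₁)/(V₂+V₁)).
(V₂−V₁)/(V₂+V₁) = (5229−1704)/(5229+1704) = 0.5084; √ = 0.7130.
h = (153.7/2)·0.7130 = 54.80 m.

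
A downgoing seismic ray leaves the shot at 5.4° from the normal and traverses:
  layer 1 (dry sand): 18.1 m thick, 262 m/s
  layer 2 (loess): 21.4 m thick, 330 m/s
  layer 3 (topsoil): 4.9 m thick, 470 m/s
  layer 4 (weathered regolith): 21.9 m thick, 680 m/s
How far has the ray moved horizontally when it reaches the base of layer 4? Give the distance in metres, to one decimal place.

10.6 m

p = sin θ₁/V₁ = sin 5.4°/262 = 3.5919e-04 s/m is conserved through the stack.
Layer 1: θ = 5.40°; offset = 18.1·tan 5.40° = 1.711 m.
Layer 2: sin θ = p·330 = 0.1185 → θ = 6.81°; offset = 21.4·tan 6.81° = 2.555 m.
Layer 3: sin θ = p·470 = 0.1688 → θ = 9.72°; offset = 4.9·tan 9.72° = 0.839 m.
Layer 4: sin θ = p·680 = 0.2443 → θ = 14.14°; offset = 21.9·tan 14.14° = 5.516 m.
Σ offsets = 10.621 m.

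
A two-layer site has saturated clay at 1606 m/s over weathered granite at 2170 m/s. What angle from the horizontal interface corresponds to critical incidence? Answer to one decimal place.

At critical incidence the refracted ray runs along the interface (θ₂ = 90°), so sin θ_c = V₁/V₂.
θ_c = arcsin(1606/2170) = arcsin 0.7401 = 47.74°.
Measured from the interface: 90° − 47.74° = 42.26°.

42.3°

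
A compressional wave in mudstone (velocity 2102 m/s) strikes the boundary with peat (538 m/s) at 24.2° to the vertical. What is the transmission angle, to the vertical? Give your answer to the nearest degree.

sin θ₁/V₁ = sin θ₂/V₂ ⇒ sin θ₂ = 538·sin 24.2°/2102 = 538·0.4099/2102 = 0.1049.
θ₂ = sin⁻¹(0.1049) = 6.02° (from vertical).

6°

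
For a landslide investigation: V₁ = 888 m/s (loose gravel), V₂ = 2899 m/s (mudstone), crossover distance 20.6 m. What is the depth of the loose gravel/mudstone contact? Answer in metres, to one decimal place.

x_cross = 2h·√((V₂+V₁)/(V₂−V₁)) → h = x_cross / (2·√((V₂+V₁)/(V₂−V₁))).
√((V₂+V₁)/(V₂−V₁)) = √((2899+888)/(2899−888)) = 1.3723.
h = 20.6 / (2·1.3723) = 7.51 m.

7.5 m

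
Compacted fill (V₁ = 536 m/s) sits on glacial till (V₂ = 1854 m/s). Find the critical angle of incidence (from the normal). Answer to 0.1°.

Critical incidence: sin θ_c = V₁/V₂ = 536/1854 = 0.2891.
θ_c = arcsin 0.2891 = 16.80°.

16.8°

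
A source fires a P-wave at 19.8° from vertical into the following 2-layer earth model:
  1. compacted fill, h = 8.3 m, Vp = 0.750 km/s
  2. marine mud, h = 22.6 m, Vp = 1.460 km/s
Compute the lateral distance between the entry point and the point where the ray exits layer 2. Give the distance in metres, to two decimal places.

p = sin θ₁/V₁ = sin 19.8°/0.750 = 4.5165e-01 s/km is conserved through the stack.
Layer 1: θ = 19.80°; offset = 8.3·tan 19.80° = 2.9882 m.
Layer 2: sin θ = p·1.460 = 0.6594 → θ = 41.25°; offset = 22.6·tan 41.25° = 19.8231 m.
Σ offsets = 22.8113 m.

22.81 m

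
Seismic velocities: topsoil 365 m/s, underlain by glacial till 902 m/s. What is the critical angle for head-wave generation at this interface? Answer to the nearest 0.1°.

23.9°

Critical incidence: sin θ_c = V₁/V₂ = 365/902 = 0.4047.
θ_c = arcsin 0.4047 = 23.87°.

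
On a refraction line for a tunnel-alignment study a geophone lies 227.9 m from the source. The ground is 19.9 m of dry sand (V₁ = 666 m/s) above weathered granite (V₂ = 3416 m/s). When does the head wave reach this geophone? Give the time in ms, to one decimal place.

125.3 ms

t = x/V₂ + 2h·√(V₂²−V₁²)/(V₁V₂).
√(V₂²−V₁²) = √(3416²−666²) = 3350.4 m/s; delay term = 2·19.9·3350.4/(666·3416) = 0.05861 s.
t = 227.9/3416 + 0.05861 = 0.12533 s.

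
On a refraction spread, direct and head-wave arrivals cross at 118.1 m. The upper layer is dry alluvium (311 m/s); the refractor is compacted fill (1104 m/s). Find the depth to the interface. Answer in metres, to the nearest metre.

44 m

h = (x_cross/2)·√((V₂−V₁)/(V₂+V₁)).
(V₂−V₁)/(V₂+V₁) = (1104−311)/(1104+311) = 0.5604; √ = 0.7486.
h = (118.1/2)·0.7486 = 44.21 m.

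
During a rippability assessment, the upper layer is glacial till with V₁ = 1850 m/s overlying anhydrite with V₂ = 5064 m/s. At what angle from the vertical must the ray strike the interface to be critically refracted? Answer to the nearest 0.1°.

21.4°

At critical incidence the refracted ray runs along the interface (θ₂ = 90°), so sin θ_c = V₁/V₂.
θ_c = arcsin(1850/5064) = arcsin 0.3653 = 21.43°.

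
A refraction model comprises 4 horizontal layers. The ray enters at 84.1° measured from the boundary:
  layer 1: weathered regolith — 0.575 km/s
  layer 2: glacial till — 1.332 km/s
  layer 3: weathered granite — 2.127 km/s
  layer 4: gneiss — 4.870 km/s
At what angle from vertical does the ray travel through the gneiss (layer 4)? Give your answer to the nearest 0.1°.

60.5°

From the normal: θ₁ = 90° − 84.1° = 5.9°.
Ray parameter p = sin 5.9° / 0.575 = 1.7877e-01 s/km.
sin θ_4 = p·V_4 = 1.7877e-01 × 4.870 = 0.8706.
θ_4 = 60.53° from the vertical.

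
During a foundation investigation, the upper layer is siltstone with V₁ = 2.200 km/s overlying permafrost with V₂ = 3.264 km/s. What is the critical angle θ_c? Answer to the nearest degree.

Critical incidence: sin θ_c = V₁/V₂ = 2.200/3.264 = 0.6740.
θ_c = arcsin 0.6740 = 42.38°.

42°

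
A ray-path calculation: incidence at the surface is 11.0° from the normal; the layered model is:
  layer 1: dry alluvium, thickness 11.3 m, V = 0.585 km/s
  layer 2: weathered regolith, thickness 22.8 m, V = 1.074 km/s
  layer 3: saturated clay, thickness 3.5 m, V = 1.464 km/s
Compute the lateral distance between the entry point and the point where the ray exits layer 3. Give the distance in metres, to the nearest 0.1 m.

12.6 m

Apply Snell's law at each interface; in layer i the horizontal offset is hᵢ·tan θᵢ.
Layer 1: θ = 11.00°; offset = 11.3·tan 11.00° = 2.196 m.
Layer 2: sin θ = 1.074·sin 11.0°/0.585 = 0.3503, θ = 20.51°; offset = 22.8·tan 20.51° = 8.527 m.
Layer 3: sin θ = 1.464·sin 11.0°/0.585 = 0.4775, θ = 28.52°; offset = 3.5·tan 28.52° = 1.902 m.
Σ offsets = 12.626 m.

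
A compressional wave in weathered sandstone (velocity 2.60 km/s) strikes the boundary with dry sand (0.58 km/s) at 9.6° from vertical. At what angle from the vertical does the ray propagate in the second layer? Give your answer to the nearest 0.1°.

2.1°

sin θ₁/V₁ = sin θ₂/V₂ ⇒ sin θ₂ = 0.58·sin 9.6°/2.60 = 0.58·0.1668/2.60 = 0.0372.
θ₂ = sin⁻¹(0.0372) = 2.13° (from vertical).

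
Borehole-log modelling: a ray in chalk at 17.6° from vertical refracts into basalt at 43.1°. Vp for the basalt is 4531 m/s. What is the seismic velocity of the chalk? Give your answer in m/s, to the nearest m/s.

Snell's law: sin 17.6°/V₁ = sin 43.1°/V₂.
V₁ = V₂·sin 17.6°/sin 43.1° = 4531 × 0.4425 = 2005.11 m/s.

2005 m/s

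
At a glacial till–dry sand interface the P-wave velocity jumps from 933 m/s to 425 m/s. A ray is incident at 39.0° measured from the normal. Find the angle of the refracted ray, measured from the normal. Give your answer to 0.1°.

16.7°

Snell's law: sin θ₂ = (V₂/V₁)·sin θ₁ = (425/933)·sin 39.0° = 0.2867.
θ₂ = arcsin 0.2867 = 16.66° from the normal.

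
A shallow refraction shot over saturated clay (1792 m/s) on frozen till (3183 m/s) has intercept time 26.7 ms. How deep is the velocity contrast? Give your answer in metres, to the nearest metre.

29 m

θ_c = arcsin(1792/3183) = 34.26°; cos θ_c = 0.8265.
tᵢ = 2h cos θ_c/V₁ ⇒ h = tᵢ·V₁/(2 cos θ_c) = 0.0267·1792/(2·0.8265) = 28.95 m.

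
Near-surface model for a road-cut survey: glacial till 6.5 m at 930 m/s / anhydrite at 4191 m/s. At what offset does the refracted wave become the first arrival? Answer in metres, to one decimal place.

16.3 m

x_cross = 2h·√((V₂+V₁)/(V₂−V₁)).
(V₂+V₁)/(V₂−V₁) = (4191+930)/(4191−930) = 1.5704; √ = 1.2531.
x_cross = 2·6.5·1.2531 = 16.29 m.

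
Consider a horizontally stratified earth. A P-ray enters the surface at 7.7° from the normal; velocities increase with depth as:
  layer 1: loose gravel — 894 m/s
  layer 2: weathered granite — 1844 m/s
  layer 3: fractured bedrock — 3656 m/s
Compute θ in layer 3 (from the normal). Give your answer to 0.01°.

33.23°

Ray parameter p = sin 7.7° / 894 = 1.4987e-04 s/m.
sin θ_3 = p·V_3 = 1.4987e-04 × 3656 = 0.5479.
θ_3 = 33.23° from the vertical.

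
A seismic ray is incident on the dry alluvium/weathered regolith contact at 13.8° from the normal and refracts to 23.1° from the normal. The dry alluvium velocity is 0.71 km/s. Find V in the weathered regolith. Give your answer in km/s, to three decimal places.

Snell's law: sin 13.8°/V₁ = sin 23.1°/V₂.
V₂ = V₁·sin 23.1°/sin 13.8° = 0.71 × 1.6448 = 1.168 km/s.

1.168 km/s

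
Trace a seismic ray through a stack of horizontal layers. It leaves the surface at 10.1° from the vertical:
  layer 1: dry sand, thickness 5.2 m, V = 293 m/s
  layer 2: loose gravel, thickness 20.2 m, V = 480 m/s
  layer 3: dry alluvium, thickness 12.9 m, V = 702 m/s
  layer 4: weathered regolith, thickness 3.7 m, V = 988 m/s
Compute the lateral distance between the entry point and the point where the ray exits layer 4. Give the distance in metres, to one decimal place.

Ray parameter p = sin 10.1° / 293 m/s = 5.9852e-04 s/m.
Layer 1: θ = 10.10°; offset = 5.2·tan 10.10° = 0.926 m.
Layer 2: sin θ = p·480 = 0.2873 → θ = 16.70°; offset = 20.2·tan 16.70° = 6.059 m.
Layer 3: sin θ = p·702 = 0.4202 → θ = 24.84°; offset = 12.9·tan 24.84° = 5.973 m.
Layer 4: sin θ = p·988 = 0.5913 → θ = 36.25°; offset = 3.7·tan 36.25° = 2.713 m.
Summing the layer offsets gives 15.671 m.

15.7 m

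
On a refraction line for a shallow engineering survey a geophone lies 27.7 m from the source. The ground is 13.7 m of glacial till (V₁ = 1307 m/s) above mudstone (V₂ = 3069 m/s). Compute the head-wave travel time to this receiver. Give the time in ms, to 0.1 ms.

θ_c = arcsin(V₁/V₂) = arcsin(1307/3069) = 25.21°, cos θ_c = 0.9048.
Intercept time tᵢ = 2h cos θ_c / V₁ = 2·13.7·0.9048/1307 = 0.01897 s.
t = x/V₂ + tᵢ = 27.7/3069 + 0.01897 = 0.02799 s.

28.0 ms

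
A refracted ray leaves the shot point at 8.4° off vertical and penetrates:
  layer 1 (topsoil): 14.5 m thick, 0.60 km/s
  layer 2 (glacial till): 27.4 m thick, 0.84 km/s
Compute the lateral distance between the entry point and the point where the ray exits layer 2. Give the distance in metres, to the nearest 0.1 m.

7.9 m

Ray parameter p = sin 8.4° / 0.60 km/s = 2.4347e-01 s/km.
Layer 1: θ = 8.40°; offset = 14.5·tan 8.40° = 2.141 m.
Layer 2: sin θ = p·0.84 = 0.2045 → θ = 11.80°; offset = 27.4·tan 11.80° = 5.725 m.
Σ offsets = 7.866 m.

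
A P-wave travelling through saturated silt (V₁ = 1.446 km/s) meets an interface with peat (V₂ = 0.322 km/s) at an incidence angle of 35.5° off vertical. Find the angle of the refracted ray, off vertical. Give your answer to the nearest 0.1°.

7.4°

sin θ₁/V₁ = sin θ₂/V₂ ⇒ sin θ₂ = 0.322·sin 35.5°/1.446 = 0.322·0.5807/1.446 = 0.1293.
θ₂ = sin⁻¹(0.1293) = 7.43° (from vertical).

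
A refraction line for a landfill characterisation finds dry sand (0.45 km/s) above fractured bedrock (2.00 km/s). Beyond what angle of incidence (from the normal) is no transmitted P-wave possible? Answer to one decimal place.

13.0°

At critical incidence the refracted ray runs along the interface (θ₂ = 90°), so sin θ_c = V₁/V₂.
θ_c = arcsin(0.45/2.00) = arcsin 0.2250 = 13.00°.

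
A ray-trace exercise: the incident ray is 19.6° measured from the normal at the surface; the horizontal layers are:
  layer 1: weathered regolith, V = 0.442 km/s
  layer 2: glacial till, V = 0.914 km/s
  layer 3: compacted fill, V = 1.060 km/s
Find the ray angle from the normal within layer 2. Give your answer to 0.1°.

Snell's law across each interface conserves sin θ / V, so sin θ_2 = V_2·sin θ₁/V₁.
sin θ_2 = 0.914 × sin 19.6° / 0.442 = 0.6937.
θ_2 = 43.92° from the vertical.

43.9°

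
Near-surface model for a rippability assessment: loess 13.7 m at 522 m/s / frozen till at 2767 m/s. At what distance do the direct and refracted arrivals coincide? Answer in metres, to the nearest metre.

x_cross = 2h·√((V₂+V₁)/(V₂−V₁)).
(V₂+V₁)/(V₂−V₁) = (2767+522)/(2767−522) = 1.4650; √ = 1.2104.
x_cross = 2·13.7·1.2104 = 33.16 m.

33 m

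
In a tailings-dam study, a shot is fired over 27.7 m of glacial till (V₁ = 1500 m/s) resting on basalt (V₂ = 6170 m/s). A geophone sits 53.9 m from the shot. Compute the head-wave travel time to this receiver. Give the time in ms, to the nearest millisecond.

45 ms

t = x/V₂ + 2h·√(V₂²−V₁²)/(V₁V₂).
√(V₂²−V₁²) = √(6170²−1500²) = 5984.9 m/s; delay term = 2·27.7·5984.9/(1500·6170) = 0.03583 s.
t = 53.9/6170 + 0.03583 = 0.04456 s.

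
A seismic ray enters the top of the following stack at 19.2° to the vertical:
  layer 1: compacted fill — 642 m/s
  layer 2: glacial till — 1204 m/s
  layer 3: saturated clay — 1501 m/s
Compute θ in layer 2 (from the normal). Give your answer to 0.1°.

Snell's law across each interface conserves sin θ / V, so sin θ_2 = V_2·sin θ₁/V₁.
sin θ_2 = 1204 × sin 19.2° / 642 = 0.6168.
θ_2 = 38.08° from the vertical.

38.1°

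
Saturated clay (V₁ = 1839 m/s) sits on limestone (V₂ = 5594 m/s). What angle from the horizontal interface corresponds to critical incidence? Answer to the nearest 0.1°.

70.8°

Critical incidence: sin θ_c = V₁/V₂ = 1839/5594 = 0.3287.
θ_c = arcsin 0.3287 = 19.19°.
Measured from the interface: 90° − 19.19° = 70.81°.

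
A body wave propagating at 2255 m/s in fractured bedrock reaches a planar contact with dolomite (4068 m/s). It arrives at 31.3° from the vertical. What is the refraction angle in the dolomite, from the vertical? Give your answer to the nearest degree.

70°

Snell's law: sin θ₂ = (V₂/V₁)·sin θ₁ = (4068/2255)·sin 31.3° = 0.9372.
θ₂ = sin⁻¹(0.9372) = 69.59° (from vertical).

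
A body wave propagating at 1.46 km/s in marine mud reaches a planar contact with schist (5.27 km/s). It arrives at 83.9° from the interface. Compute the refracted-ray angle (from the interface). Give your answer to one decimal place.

67.4°

Convert to the normal: θ₁ = 90° − 83.9° = 6.1°.
Snell's law: sin θ₂ = (V₂/V₁)·sin θ₁ = (5.27/1.46)·sin 6.1° = 0.3836.
θ₂ = sin⁻¹(0.3836) = 22.55° (from vertical).
From the interface: 90° − 22.55° = 67.45°.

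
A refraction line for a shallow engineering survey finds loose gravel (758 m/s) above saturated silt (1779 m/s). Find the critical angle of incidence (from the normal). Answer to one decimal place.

At critical incidence the refracted ray runs along the interface (θ₂ = 90°), so sin θ_c = V₁/V₂.
θ_c = arcsin(758/1779) = arcsin 0.4261 = 25.22°.

25.2°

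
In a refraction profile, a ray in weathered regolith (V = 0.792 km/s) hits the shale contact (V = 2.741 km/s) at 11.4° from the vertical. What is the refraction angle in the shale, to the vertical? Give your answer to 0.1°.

Snell's law: sin θ₂ = (V₂/V₁)·sin θ₁ = (2.741/0.792)·sin 11.4° = 0.6841.
θ₂ = arcsin 0.6841 = 43.16° from the normal.

43.2°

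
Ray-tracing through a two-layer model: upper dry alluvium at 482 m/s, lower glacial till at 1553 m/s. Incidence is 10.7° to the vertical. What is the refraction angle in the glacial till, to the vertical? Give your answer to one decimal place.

Snell's law: sin θ₂ = (V₂/V₁)·sin θ₁ = (1553/482)·sin 10.7° = 0.5982.
θ₂ = arcsin 0.5982 = 36.74° from the normal.

36.7°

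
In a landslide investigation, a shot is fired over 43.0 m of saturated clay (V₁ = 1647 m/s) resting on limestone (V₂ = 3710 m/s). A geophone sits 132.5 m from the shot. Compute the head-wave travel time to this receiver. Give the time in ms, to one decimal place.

t = x/V₂ + 2h·√(V₂²−V₁²)/(V₁V₂).
√(V₂²−V₁²) = √(3710²−1647²) = 3324.4 m/s; delay term = 2·43.0·3324.4/(1647·3710) = 0.04679 s.
t = 132.5/3710 + 0.04679 = 0.08250 s.

82.5 ms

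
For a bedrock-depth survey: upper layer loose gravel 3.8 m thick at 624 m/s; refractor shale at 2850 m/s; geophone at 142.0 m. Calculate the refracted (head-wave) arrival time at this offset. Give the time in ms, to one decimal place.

θ_c = arcsin(V₁/V₂) = arcsin(624/2850) = 12.65°, cos θ_c = 0.9757.
Intercept time tᵢ = 2h cos θ_c / V₁ = 2·3.8·0.9757/624 = 0.01188 s.
t = x/V₂ + tᵢ = 142.0/2850 + 0.01188 = 0.06171 s.

61.7 ms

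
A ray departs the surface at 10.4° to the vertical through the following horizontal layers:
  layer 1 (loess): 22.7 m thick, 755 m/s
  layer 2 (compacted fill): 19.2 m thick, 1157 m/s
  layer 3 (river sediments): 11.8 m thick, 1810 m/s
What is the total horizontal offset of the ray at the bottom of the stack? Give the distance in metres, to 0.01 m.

15.36 m

Ray parameter p = sin 10.4° / 755 m/s = 2.3910e-04 s/m.
Layer 1: θ = 10.40°; offset = 22.7·tan 10.40° = 4.1662 m.
Layer 2: sin θ = p·1157 = 0.2766 → θ = 16.06°; offset = 19.2·tan 16.06° = 5.5271 m.
Layer 3: sin θ = p·1810 = 0.4328 → θ = 25.64°; offset = 11.8·tan 25.64° = 5.6646 m.
Summing the layer offsets gives 15.3579 m.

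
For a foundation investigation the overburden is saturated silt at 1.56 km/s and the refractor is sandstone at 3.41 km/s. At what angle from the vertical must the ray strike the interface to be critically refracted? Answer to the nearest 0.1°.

27.2°

Critical incidence: sin θ_c = V₁/V₂ = 1.56/3.41 = 0.4575.
θ_c = arcsin 0.4575 = 27.22°.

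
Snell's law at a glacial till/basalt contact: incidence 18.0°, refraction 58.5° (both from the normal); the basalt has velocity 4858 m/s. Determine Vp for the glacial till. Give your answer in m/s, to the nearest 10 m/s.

sin 18.0° = 0.3090; sin 58.5° = 0.8526.
V₁ = V₂·(sin θ₁/sin θ₂) = 4858·(0.3090/0.8526) = 1760.65 m/s.

1760 m/s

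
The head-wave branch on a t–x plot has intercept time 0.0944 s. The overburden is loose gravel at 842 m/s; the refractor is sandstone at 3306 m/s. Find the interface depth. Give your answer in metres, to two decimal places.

41.10 m

θ_c = arcsin(842/3306) = 14.76°; cos θ_c = 0.9670.
tᵢ = 2h cos θ_c/V₁ ⇒ h = tᵢ·V₁/(2 cos θ_c) = 0.0944·842/(2·0.9670) = 41.10 m.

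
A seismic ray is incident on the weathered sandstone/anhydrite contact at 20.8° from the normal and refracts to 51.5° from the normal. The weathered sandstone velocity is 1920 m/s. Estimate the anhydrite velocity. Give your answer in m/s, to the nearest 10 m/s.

Snell's law: sin 20.8°/V₁ = sin 51.5°/V₂.
V₂ = V₁·sin 51.5°/sin 20.8° = 1920 × 2.2039 = 4231.42 m/s.

4230 m/s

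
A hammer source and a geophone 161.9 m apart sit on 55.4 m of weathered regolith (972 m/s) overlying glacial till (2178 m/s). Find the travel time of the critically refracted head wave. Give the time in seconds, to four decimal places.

t = x/V₂ + 2h·√(V₂²−V₁²)/(V₁V₂).
√(V₂²−V₁²) = √(2178²−972²) = 1949.1 m/s; delay term = 2·55.4·1949.1/(972·2178) = 0.10201 s.
t = 161.9/2178 + 0.10201 = 0.17634 s.

0.1763 s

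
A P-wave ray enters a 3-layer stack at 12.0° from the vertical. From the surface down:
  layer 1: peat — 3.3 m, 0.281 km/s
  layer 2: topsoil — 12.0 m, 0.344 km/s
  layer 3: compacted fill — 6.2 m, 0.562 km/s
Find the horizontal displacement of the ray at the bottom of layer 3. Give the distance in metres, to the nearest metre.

7 m

Apply Snell's law at each interface; in layer i the horizontal offset is hᵢ·tan θᵢ.
Layer 1: θ = 12.00°; offset = 3.3·tan 12.00° = 0.701 m.
Layer 2: sin θ = 0.344·sin 12.0°/0.281 = 0.2545, θ = 14.75°; offset = 12.0·tan 14.75° = 3.158 m.
Layer 3: sin θ = 0.562·sin 12.0°/0.281 = 0.4158, θ = 24.57°; offset = 6.2·tan 24.57° = 2.835 m.
Summing the layer offsets gives 6.695 m.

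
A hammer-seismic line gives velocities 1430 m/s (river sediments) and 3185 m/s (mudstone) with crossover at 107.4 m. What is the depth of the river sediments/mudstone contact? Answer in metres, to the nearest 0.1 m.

33.1 m

h = (x_cross/2)·√((V₂−V₁)/(V₂+V₁)).
(V₂−V₁)/(V₂+V₁) = (3185−1430)/(3185+1430) = 0.3803; √ = 0.6167.
h = (107.4/2)·0.6167 = 33.12 m.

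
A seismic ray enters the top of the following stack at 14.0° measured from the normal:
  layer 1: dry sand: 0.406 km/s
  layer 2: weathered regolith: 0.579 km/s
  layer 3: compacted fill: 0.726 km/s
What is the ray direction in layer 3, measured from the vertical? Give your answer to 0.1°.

25.6°

Ray parameter p = sin 14.0° / 0.406 = 5.9587e-01 s/km.
sin θ_3 = p·V_3 = 5.9587e-01 × 0.726 = 0.4326.
θ_3 = 25.63° from the vertical.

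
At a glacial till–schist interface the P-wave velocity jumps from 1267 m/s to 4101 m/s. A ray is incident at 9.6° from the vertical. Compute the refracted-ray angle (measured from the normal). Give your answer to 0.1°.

32.7°

sin θ₁/V₁ = sin θ₂/V₂ ⇒ sin θ₂ = 4101·sin 9.6°/1267 = 4101·0.1668/1267 = 0.5398.
θ₂ = arcsin 0.5398 = 32.67° from the normal.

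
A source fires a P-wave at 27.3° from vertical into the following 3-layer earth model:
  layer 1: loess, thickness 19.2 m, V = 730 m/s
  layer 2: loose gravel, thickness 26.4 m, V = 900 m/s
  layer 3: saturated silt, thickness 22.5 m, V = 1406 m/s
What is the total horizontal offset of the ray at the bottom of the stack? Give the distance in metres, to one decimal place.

70.4 m

Ray parameter p = sin 27.3° / 730 m/s = 6.2829e-04 s/m.
Layer 1: θ = 27.30°; offset = 19.2·tan 27.30° = 9.910 m.
Layer 2: sin θ = p·900 = 0.5655 → θ = 34.43°; offset = 26.4·tan 34.43° = 18.100 m.
Layer 3: sin θ = p·1406 = 0.8834 → θ = 62.05°; offset = 22.5·tan 62.05° = 42.409 m.
Σ offsets = 70.418 m.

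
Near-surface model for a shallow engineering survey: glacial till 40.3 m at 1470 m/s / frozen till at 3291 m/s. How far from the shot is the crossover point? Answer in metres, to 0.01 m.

130.33 m

θ_c = arcsin(1470/3291) = 26.53°, so cos θ_c = 0.8947 and tᵢ = 2h cos θ_c/V₁ = 0.0491 s.
At crossover x/V₁ = x/V₂ + tᵢ ⇒ x = tᵢ/(1/V₁ − 1/V₂) = 0.04906/(6.8027e-04 − 3.0386e-04) = 130.33 m.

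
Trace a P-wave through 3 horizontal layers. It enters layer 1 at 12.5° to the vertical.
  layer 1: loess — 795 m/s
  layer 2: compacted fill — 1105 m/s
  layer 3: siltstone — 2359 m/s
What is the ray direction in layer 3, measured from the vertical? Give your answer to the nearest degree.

40°

Snell's law across each interface conserves sin θ / V, so sin θ_3 = V_3·sin θ₁/V₁.
sin θ_3 = 2359 × sin 12.5° / 795 = 0.6422.
θ_3 = 39.96° from the vertical.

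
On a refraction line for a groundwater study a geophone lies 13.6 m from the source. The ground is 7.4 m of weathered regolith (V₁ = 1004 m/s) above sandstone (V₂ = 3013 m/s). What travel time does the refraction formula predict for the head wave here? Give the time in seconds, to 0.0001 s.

t = x/V₂ + 2h·√(V₂²−V₁²)/(V₁V₂).
√(V₂²−V₁²) = √(3013²−1004²) = 2840.8 m/s; delay term = 2·7.4·2840.8/(1004·3013) = 0.01390 s.
t = 13.6/3013 + 0.01390 = 0.01841 s.

0.0184 s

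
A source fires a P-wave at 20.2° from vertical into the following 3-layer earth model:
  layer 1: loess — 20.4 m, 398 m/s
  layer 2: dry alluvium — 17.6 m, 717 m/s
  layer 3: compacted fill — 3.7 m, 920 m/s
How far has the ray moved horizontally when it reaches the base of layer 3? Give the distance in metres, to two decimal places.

26.39 m

Ray parameter p = sin 20.2° / 398 m/s = 8.6758e-04 s/m.
Layer 1: θ = 20.20°; offset = 20.4·tan 20.20° = 7.5057 m.
Layer 2: sin θ = p·717 = 0.6221 → θ = 38.47°; offset = 17.6·tan 38.47° = 13.9829 m.
Layer 3: sin θ = p·920 = 0.7982 → θ = 52.96°; offset = 3.7·tan 52.96° = 4.9023 m.
Σ offsets = 26.3909 m.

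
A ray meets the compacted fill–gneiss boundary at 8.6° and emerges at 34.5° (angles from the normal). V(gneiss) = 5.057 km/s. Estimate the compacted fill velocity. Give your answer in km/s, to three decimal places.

sin 8.6° = 0.1495; sin 34.5° = 0.5664.
V₁ = V₂·(sin θ₁/sin θ₂) = 5.057·(0.1495/0.5664) = 1.335 km/s.

1.335 km/s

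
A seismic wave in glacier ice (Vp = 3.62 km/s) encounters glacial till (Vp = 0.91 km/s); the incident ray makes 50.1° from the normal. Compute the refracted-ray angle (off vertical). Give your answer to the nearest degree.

Snell's law: sin θ₂ = (V₂/V₁)·sin θ₁ = (0.91/3.62)·sin 50.1° = 0.1929.
θ₂ = sin⁻¹(0.1929) = 11.12° (from vertical).

11°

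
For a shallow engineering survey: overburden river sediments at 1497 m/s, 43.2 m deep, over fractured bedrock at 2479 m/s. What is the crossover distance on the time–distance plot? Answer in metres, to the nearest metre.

x_cross = 2h·√((V₂+V₁)/(V₂−V₁)).
(V₂+V₁)/(V₂−V₁) = (2479+1497)/(2479−1497) = 4.0489; √ = 2.0122.
x_cross = 2·43.2·2.0122 = 173.85 m.

174 m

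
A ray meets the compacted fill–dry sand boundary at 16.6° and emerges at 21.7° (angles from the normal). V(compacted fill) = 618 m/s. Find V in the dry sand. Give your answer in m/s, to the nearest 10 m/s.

sin 16.6° = 0.2857; sin 21.7° = 0.3697.
V₂ = V₁·(sin θ₂/sin θ₁) = 618·(0.3697/0.2857) = 799.83 m/s.

800 m/s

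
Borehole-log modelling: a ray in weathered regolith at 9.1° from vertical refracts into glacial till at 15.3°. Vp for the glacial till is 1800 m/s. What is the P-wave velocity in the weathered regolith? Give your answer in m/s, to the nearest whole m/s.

Snell's law: sin 9.1°/V₁ = sin 15.3°/V₂.
V₁ = V₂·sin 9.1°/sin 15.3° = 1800 × 0.5994 = 1078.87 m/s.

1079 m/s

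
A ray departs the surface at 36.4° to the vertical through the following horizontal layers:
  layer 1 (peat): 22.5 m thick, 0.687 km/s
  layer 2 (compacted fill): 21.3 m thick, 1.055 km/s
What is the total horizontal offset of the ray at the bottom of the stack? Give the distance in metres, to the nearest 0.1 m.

Apply Snell's law at each interface; in layer i the horizontal offset is hᵢ·tan θᵢ.
Layer 1: θ = 36.40°; offset = 22.5·tan 36.40° = 16.588 m.
Layer 2: sin θ = 1.055·sin 36.4°/0.687 = 0.9113, θ = 65.68°; offset = 21.3·tan 65.68° = 47.140 m.
Total horizontal offset = 63.728 m.

63.7 m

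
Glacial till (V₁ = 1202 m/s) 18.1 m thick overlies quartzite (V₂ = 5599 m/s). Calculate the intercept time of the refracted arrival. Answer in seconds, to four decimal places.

0.0294 s

θ_c = arcsin(V₁/V₂) = arcsin(1202/5599) = 12.40°; cos θ_c = 0.9767.
tᵢ = 2h·cos θ_c / V₁ = 2·18.1·0.9767 / 1202 = 0.02941 s.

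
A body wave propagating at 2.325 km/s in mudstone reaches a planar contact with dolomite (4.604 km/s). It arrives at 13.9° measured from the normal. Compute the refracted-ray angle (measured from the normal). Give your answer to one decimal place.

28.4°

sin θ₁/V₁ = sin θ₂/V₂ ⇒ sin θ₂ = 4.604·sin 13.9°/2.325 = 4.604·0.2402/2.325 = 0.4757.
θ₂ = arcsin 0.4757 = 28.41° from the normal.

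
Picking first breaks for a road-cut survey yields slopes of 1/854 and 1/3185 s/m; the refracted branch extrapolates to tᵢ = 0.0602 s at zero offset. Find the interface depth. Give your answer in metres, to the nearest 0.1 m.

θ_c = arcsin(854/3185) = 15.55°; cos θ_c = 0.9634.
tᵢ = 2h cos θ_c/V₁ ⇒ h = tᵢ·V₁/(2 cos θ_c) = 0.0602·854/(2·0.9634) = 26.68 m.

26.7 m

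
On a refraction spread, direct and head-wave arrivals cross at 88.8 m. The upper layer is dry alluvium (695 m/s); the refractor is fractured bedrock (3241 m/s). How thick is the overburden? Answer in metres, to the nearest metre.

36 m

h = (x_cross/2)·√((V₂−V₁)/(V₂+V₁)).
(V₂−V₁)/(V₂+V₁) = (3241−695)/(3241+695) = 0.6468; √ = 0.8043.
h = (88.8/2)·0.8043 = 35.71 m.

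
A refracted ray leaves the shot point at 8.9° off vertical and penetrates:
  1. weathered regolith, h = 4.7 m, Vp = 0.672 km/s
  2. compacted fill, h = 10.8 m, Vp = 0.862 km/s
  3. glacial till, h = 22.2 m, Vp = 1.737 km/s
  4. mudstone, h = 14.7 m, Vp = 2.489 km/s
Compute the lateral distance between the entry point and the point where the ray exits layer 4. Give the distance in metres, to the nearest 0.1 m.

22.9 m

p = sin θ₁/V₁ = sin 8.9°/0.672 = 2.3022e-01 s/km is conserved through the stack.
Layer 1: θ = 8.90°; offset = 4.7·tan 8.90° = 0.736 m.
Layer 2: sin θ = p·0.862 = 0.1985 → θ = 11.45°; offset = 10.8·tan 11.45° = 2.187 m.
Layer 3: sin θ = p·1.737 = 0.3999 → θ = 23.57°; offset = 22.2·tan 23.57° = 9.686 m.
Layer 4: sin θ = p·2.489 = 0.5730 → θ = 34.96°; offset = 14.7·tan 34.96° = 10.278 m.
Σ offsets = 22.887 m.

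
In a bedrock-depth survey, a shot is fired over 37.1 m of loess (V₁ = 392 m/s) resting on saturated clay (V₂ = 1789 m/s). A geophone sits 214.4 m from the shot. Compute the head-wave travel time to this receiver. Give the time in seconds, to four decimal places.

t = x/V₂ + 2h·√(V₂²−V₁²)/(V₁V₂).
√(V₂²−V₁²) = √(1789²−392²) = 1745.5 m/s; delay term = 2·37.1·1745.5/(392·1789) = 0.18469 s.
t = 214.4/1789 + 0.18469 = 0.30453 s.

0.3045 s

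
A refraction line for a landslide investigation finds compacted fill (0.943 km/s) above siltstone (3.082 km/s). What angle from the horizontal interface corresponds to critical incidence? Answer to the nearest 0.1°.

72.2°

Critical incidence: sin θ_c = V₁/V₂ = 0.943/3.082 = 0.3060.
θ_c = arcsin 0.3060 = 17.82°.
Measured from the interface: 90° − 17.82° = 72.18°.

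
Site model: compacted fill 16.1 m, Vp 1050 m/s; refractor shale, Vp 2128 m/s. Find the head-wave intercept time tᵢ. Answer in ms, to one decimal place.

θ_c = arcsin(V₁/V₂) = arcsin(1050/2128) = 29.57°; cos θ_c = 0.8698.
tᵢ = 2h·cos θ_c / V₁ = 2·16.1·0.8698 / 1050 = 0.02667 s.

26.7 ms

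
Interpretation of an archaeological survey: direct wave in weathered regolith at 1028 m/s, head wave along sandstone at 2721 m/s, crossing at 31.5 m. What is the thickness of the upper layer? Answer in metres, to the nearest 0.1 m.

x_cross = 2h·√((V₂+V₁)/(V₂−V₁)) → h = x_cross / (2·√((V₂+V₁)/(V₂−V₁))).
√((V₂+V₁)/(V₂−V₁)) = √((2721+1028)/(2721−1028)) = 1.4881.
h = 31.5 / (2·1.4881) = 10.58 m.

10.6 m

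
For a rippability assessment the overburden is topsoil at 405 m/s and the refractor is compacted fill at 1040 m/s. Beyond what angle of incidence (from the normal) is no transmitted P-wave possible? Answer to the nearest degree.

Critical incidence: sin θ_c = V₁/V₂ = 405/1040 = 0.3894.
θ_c = arcsin 0.3894 = 22.92°.

23°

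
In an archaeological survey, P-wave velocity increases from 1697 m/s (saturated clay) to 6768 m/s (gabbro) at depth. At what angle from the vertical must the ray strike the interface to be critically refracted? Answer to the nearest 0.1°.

At critical incidence the refracted ray runs along the interface (θ₂ = 90°), so sin θ_c = V₁/V₂.
θ_c = arcsin(1697/6768) = arcsin 0.2507 = 14.52°.

14.5°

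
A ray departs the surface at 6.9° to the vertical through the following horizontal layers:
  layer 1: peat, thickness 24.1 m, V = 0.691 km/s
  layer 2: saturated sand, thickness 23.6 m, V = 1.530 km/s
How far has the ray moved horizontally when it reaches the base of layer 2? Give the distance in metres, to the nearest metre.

Apply Snell's law at each interface; in layer i the horizontal offset is hᵢ·tan θᵢ.
Layer 1: θ = 6.90°; offset = 24.1·tan 6.90° = 2.916 m.
Layer 2: sin θ = 1.530·sin 6.9°/0.691 = 0.2660, θ = 15.43°; offset = 23.6·tan 15.43° = 6.512 m.
Total horizontal offset = 9.429 m.

9 m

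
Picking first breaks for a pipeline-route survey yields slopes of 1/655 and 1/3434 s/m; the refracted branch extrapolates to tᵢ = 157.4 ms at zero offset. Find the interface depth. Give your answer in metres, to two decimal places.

θ_c = arcsin(655/3434) = 11.00°; cos θ_c = 0.9816.
tᵢ = 2h cos θ_c/V₁ ⇒ h = tᵢ·V₁/(2 cos θ_c) = 0.1574·655/(2·0.9816) = 52.51 m.

52.51 m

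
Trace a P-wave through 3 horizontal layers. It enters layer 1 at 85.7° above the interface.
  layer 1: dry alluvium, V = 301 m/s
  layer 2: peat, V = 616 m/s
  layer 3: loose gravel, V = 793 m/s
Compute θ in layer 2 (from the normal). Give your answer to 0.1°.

From the normal: θ₁ = 90° − 85.7° = 4.3°.
Snell's law across each interface conserves sin θ / V, so sin θ_2 = V_2·sin θ₁/V₁.
sin θ_2 = 616 × sin 4.3° / 301 = 0.1534.
θ_2 = arcsin 0.1534 = 8.83°.

8.8°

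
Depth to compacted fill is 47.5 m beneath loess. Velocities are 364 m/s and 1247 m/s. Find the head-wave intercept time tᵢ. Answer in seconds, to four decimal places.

0.2496 s

tᵢ = 2h·√(V₂²−V₁²)/(V₁V₂).
√(V₂²−V₁²) = √(1247²−364²) = 1192.7 m/s.
tᵢ = 2·47.5·1192.7/(364·1247) = 0.24962 s.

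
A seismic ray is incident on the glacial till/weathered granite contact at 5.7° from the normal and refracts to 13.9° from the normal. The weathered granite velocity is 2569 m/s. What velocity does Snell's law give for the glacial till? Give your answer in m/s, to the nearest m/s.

sin 5.7° = 0.0993; sin 13.9° = 0.2402.
V₁ = V₂·(sin θ₁/sin θ₂) = 2569·(0.0993/0.2402) = 1062.13 m/s.

1062 m/s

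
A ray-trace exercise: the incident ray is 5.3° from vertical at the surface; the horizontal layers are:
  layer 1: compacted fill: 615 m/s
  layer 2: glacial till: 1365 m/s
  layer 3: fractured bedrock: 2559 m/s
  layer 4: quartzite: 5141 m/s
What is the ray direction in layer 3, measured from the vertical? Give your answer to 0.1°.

Snell's law across each interface conserves sin θ / V, so sin θ_3 = V_3·sin θ₁/V₁.
sin θ_3 = 2559 × sin 5.3° / 615 = 0.3844.
θ_3 = 22.60° from the vertical.

22.6°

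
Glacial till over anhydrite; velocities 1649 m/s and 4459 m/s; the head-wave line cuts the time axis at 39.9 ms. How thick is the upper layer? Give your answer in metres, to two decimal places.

35.41 m

θ_c = arcsin(1649/4459) = 21.70°; cos θ_c = 0.9291.
tᵢ = 2h cos θ_c/V₁ ⇒ h = tᵢ·V₁/(2 cos θ_c) = 0.0399·1649/(2·0.9291) = 35.41 m.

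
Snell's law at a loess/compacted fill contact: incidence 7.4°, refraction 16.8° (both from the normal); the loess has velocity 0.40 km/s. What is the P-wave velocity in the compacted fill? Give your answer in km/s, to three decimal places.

sin 7.4° = 0.1288; sin 16.8° = 0.2890.
V₂ = V₁·(sin θ₂/sin θ₁) = 0.40·(0.2890/0.1288) = 0.898 km/s.

0.898 km/s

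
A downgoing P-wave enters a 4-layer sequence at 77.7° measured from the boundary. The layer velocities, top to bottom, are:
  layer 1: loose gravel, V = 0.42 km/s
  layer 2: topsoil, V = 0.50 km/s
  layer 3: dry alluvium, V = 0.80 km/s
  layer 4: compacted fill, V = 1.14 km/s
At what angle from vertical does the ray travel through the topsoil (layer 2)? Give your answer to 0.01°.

14.69°

From the normal: θ₁ = 90° − 77.7° = 12.3°.
Snell's law across each interface conserves sin θ / V, so sin θ_2 = V_2·sin θ₁/V₁.
sin θ_2 = 0.50 × sin 12.3° / 0.42 = 0.2536.
θ_2 = arcsin 0.2536 = 14.69°.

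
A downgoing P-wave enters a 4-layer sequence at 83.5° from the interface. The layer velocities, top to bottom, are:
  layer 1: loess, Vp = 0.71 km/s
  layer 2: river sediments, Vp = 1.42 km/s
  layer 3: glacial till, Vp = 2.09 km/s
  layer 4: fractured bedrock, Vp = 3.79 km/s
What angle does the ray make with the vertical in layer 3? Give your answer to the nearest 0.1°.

From the normal: θ₁ = 90° − 83.5° = 6.5°.
Ray parameter p = sin 6.5° / 0.71 = 1.5944e-01 s/km.
sin θ_3 = p·V_3 = 1.5944e-01 × 2.09 = 0.3332.
θ_3 = arcsin 0.3332 = 19.47°.

19.5°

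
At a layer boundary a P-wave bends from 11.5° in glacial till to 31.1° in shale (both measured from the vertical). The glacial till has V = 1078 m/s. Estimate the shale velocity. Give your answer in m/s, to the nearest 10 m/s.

2790 m/s

sin 11.5° = 0.1994; sin 31.1° = 0.5165.
V₂ = V₁·(sin θ₂/sin θ₁) = 1078·(0.5165/0.1994) = 2792.94 m/s.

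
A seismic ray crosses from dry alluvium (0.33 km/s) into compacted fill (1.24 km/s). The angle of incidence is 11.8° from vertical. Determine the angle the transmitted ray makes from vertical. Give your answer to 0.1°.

50.2°

sin θ₁/V₁ = sin θ₂/V₂ ⇒ sin θ₂ = 1.24·sin 11.8°/0.33 = 1.24·0.2045/0.33 = 0.7684.
θ₂ = arcsin 0.7684 = 50.21° from the normal.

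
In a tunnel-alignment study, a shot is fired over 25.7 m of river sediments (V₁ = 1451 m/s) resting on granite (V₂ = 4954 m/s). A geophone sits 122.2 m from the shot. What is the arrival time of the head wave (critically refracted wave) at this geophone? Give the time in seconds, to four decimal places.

0.0585 s

θ_c = arcsin(V₁/V₂) = arcsin(1451/4954) = 17.03°, cos θ_c = 0.9561.
Intercept time tᵢ = 2h cos θ_c / V₁ = 2·25.7·0.9561/1451 = 0.03387 s.
t = x/V₂ + tᵢ = 122.2/4954 + 0.03387 = 0.05854 s.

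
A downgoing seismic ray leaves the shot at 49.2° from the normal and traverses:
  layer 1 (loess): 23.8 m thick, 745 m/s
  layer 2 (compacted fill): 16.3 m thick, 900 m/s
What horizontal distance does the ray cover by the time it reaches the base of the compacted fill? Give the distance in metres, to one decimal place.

64.4 m

Apply Snell's law at each interface; in layer i the horizontal offset is hᵢ·tan θᵢ.
Layer 1: θ = 49.20°; offset = 23.8·tan 49.20° = 27.573 m.
Layer 2: sin θ = 900·sin 49.2°/745 = 0.9145, θ = 66.13°; offset = 16.3·tan 66.13° = 36.841 m.
Summing the layer offsets gives 64.414 m.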